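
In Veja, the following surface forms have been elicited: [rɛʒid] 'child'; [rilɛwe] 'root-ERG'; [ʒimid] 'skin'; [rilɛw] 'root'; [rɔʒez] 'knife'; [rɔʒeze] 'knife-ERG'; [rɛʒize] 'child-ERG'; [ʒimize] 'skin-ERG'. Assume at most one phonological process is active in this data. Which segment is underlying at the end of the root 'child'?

In [rɛʒid] and [rɛʒize] the final segment of 'child' alternates: [d] ~ [z].
But 'knife' keeps [z] in both environments ([rɔʒez], [rɔʒeze]), so there is no rule changing /z/ to [d] in isolation.
The underlying segment must be /d/; voiced stops become fricatives between vowels, yielding [z] there.

/d/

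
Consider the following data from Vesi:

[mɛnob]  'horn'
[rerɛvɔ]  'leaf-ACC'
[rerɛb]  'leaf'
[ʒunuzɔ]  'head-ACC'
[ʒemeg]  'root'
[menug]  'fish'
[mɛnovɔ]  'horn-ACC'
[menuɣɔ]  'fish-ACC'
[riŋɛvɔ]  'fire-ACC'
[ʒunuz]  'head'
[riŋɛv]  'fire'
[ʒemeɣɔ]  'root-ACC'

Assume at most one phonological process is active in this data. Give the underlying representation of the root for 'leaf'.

In [rerɛvɔ] and [rerɛb] the final segment of 'leaf' alternates: [v] ~ [b].
The stem 'fire' ([riŋɛvɔ], [riŋɛv]) shows [v] unchanged in both environments, so [v] cannot be basic with [b] derived in isolation.
The underlying segment must be /b/; voiced stops become fricatives between vowels, yielding [v] there.

/rerɛb/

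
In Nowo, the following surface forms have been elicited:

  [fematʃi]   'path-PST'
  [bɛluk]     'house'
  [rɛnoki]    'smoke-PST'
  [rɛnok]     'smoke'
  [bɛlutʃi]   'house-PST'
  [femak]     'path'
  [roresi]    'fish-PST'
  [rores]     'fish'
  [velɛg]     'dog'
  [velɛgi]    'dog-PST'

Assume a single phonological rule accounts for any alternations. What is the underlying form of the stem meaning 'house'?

'house' shows [tʃ] ~ [k] at the end of the stem ([bɛlutʃi] vs [bɛluk]).
But 'smoke' keeps [k] in both environments ([rɛnoki], [rɛnok]), so there is no rule changing /k/ to [tʃ] before the PST suffix.
Therefore /tʃ/ is basic and [k] is derived by depalatalization (palato-alveolar /tʃ/ becomes [k] when no front vowel follows).
So 'house' = /bɛlutʃ/.

/bɛlutʃ/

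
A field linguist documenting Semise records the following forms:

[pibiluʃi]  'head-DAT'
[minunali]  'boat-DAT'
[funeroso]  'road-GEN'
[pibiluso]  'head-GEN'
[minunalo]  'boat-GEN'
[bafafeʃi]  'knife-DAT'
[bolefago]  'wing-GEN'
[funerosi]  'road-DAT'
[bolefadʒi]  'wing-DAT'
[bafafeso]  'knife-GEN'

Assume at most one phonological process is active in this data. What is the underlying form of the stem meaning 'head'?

'head' shows [s] ~ [ʃ] at the end of the stem ([pibiluso] vs [pibiluʃi]).
But 'road' keeps [s] in both environments ([funeroso], [funerosi]), so there is no rule changing /s/ to [ʃ] before the DAT suffix.
The underlying segment must be /ʃ/; palato-alveolar /dʒ/ and /ʃ/ become [g] and [s] when no front vowel follows, yielding [s] there.

/pibiluʃ/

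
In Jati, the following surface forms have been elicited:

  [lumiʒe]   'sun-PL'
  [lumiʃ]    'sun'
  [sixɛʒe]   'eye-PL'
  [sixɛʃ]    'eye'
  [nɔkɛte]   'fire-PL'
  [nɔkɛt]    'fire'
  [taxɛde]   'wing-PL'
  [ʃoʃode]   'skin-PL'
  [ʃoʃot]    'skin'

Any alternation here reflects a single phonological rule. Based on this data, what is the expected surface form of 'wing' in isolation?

[taxɛt]

The root 'skin' surfaces as [ʃoʃode] and [ʃoʃot], with a stem-final [d] ~ [t] alternation.
But 'fire' keeps [t] in both environments ([nɔkɛte], [nɔkɛt]), so there is no rule changing /t/ to [d] before the PL suffix.
So /d/ is underlying, and a rule of word-final obstruent devoicing — voiced obstruents become voiceless word-finally — gives [t].
The one attested form of 'wing', [taxɛde], shows underlying /taxɛd/. Applying the same rule word-finally gives [taxɛt].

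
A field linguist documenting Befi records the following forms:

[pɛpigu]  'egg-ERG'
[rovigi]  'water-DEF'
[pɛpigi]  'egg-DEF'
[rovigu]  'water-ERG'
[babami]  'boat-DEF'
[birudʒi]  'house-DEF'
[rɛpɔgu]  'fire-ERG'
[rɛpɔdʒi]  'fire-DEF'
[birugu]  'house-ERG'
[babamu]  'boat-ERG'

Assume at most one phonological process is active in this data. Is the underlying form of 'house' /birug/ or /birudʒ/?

In [birudʒi] and [birugu] the final segment of 'house' alternates: [dʒ] ~ [g].
If /g/ were underlying and a rule turned it into [dʒ] before the DEF suffix, 'egg' would also alternate; but it has [g] in both [pɛpigi] and [pɛpigu].
The alternation reflects depalatalization: palato-alveolar /dʒ/ becomes [g] when no front vowel follows. /dʒ/ is underlying.

/birudʒ/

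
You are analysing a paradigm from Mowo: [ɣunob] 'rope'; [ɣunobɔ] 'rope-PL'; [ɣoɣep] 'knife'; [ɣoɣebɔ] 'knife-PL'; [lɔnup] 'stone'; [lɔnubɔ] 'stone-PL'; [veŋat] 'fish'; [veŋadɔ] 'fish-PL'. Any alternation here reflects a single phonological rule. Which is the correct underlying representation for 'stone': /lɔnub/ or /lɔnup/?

The root 'stone' surfaces as [lɔnup] and [lɔnubɔ], with a stem-final [p] ~ [b] alternation.
The stem 'rope' ([ɣunob], [ɣunobɔ]) shows [b] unchanged in both environments, so [b] cannot be basic with [p] derived in isolation.
Therefore /p/ is basic and [b] is derived by intervocalic voicing (voiceless stops become voiced between vowels).

/lɔnup/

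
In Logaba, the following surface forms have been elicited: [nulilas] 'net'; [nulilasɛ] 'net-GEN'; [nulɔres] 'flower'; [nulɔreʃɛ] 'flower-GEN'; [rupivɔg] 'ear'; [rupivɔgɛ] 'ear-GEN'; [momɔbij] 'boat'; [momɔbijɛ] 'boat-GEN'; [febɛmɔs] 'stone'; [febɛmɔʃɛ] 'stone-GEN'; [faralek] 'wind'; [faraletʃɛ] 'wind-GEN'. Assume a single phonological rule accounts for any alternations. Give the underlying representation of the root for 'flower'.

In [nulɔres] and [nulɔreʃɛ] the final segment of 'flower' alternates: [s] ~ [ʃ].
The stem 'net' ([nulilas], [nulilasɛ]) shows [s] unchanged in both environments, so [s] cannot be basic with [ʃ] derived before the GEN suffix.
The alternation reflects depalatalization: palato-alveolar /tʃ/ and /ʃ/ become [k] and [s] when no front vowel follows. /ʃ/ is underlying.
So 'flower' = /nulɔreʃ/.

/nulɔreʃ/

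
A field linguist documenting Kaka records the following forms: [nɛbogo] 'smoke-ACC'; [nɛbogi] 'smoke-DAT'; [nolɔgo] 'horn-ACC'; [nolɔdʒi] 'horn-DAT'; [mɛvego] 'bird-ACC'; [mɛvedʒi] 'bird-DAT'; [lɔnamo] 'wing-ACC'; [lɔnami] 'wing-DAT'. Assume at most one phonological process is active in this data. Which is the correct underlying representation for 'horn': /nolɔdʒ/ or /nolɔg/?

In [nolɔgo] and [nolɔdʒi] the final segment of 'horn' alternates: [g] ~ [dʒ].
But 'smoke' keeps [g] in both environments ([nɛbogo], [nɛbogi]), so there is no rule changing /g/ to [dʒ] before the DAT suffix.
Therefore /dʒ/ is basic and [g] is derived by depalatalization (palato-alveolar /dʒ/ becomes [g] when no front vowel follows).

/nolɔdʒ/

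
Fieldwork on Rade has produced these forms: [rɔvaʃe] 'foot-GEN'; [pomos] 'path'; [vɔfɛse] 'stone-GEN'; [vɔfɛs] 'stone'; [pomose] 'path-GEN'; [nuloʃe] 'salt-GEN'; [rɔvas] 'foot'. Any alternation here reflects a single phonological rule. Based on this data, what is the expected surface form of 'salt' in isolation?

[nulos]

In [rɔvaʃe] and [rɔvas] the final segment of 'foot' alternates: [ʃ] ~ [s].
The stem 'path' ([pomose], [pomos]) shows [s] unchanged in both environments, so [s] cannot be basic with [ʃ] derived before the GEN suffix.
The underlying segment must be /ʃ/; palato-alveolar /ʃ/ becomes [s] when no front vowel follows, yielding [s] there.
The one attested form of 'salt', [nuloʃe], shows underlying /nuloʃ/. Applying the same rule when no front vowel follows gives [nulos].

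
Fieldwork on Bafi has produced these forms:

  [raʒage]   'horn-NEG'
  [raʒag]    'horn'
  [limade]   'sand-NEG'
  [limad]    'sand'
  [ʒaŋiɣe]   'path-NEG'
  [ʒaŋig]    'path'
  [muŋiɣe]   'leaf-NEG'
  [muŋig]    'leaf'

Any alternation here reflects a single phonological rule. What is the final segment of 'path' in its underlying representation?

'path' shows [ɣ] ~ [g] at the end of the stem ([ʒaŋiɣe] vs [ʒaŋig]).
The stem 'horn' ([raʒage], [raʒag]) shows [g] unchanged in both environments, so [g] cannot be basic with [ɣ] derived before the NEG suffix.
Therefore /ɣ/ is basic and [g] is derived by word-final hardening (voiced fricatives become stops word-finally).

/ɣ/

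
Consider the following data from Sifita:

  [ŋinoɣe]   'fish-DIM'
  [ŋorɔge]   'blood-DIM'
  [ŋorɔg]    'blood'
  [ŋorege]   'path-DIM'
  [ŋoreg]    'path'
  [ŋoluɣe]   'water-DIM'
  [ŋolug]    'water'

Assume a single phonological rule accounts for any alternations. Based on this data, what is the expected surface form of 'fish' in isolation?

'water' shows [ɣ] ~ [g] at the end of the stem ([ŋoluɣe] vs [ŋolug]).
But 'blood' keeps [g] in both environments ([ŋorɔge], [ŋorɔg]), so there is no rule changing /g/ to [ɣ] before the DIM suffix.
The underlying segment must be /ɣ/; voiced fricatives become stops word-finally, yielding [g] there.
From [ŋinoɣe] the stem 'fish' is /ŋinoɣ/; word-finally this yields [ŋinog].

[ŋinog]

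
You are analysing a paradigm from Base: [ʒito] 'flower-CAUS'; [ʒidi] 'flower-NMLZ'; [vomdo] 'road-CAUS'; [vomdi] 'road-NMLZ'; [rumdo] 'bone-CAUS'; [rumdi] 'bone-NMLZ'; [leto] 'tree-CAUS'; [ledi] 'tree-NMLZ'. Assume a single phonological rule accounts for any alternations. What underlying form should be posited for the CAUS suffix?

/-to/

The CAUS morpheme has two allomorphs, [-do] and [-to].
The NMLZ suffix, which begins with [d], is invariant after every stem; so [d] is not altered by any rule here.
So the underlying form is /-to/, and voiceless stops become voiced after a nasal.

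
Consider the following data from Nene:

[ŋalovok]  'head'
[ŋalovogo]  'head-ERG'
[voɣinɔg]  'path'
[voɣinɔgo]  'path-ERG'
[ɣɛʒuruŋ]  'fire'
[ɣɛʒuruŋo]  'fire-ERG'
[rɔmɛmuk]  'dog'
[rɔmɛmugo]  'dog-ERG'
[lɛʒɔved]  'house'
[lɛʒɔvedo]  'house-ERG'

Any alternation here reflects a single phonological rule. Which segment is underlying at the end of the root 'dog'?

/k/

The root 'dog' surfaces as [rɔmɛmuk] and [rɔmɛmugo], with a stem-final [k] ~ [g] alternation.
The stem 'path' ([voɣinɔg], [voɣinɔgo]) shows [g] unchanged in both environments, so [g] cannot be basic with [k] derived in isolation.
The underlying segment must be /k/; voiceless stops become voiced between vowels, yielding [g] there.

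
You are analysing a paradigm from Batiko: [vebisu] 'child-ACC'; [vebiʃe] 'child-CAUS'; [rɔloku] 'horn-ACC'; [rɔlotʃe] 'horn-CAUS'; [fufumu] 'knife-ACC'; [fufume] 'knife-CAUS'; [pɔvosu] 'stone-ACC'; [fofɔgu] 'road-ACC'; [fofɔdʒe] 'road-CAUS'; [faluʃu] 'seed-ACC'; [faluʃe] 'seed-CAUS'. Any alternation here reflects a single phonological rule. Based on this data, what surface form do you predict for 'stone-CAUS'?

[pɔvoʃe]

The root 'child' surfaces as [vebisu] and [vebiʃe], with a stem-final [s] ~ [ʃ] alternation.
Compare 'seed', with invariant [ʃ] in [faluʃu] and [faluʃe]: an analysis with underlying /ʃ/ and a rule producing [s] before the ACC suffix would wrongly predict alternation here too.
The underlying segment must be /s/; /k/, /g/ and /s/ become palato-alveolar [tʃ], [dʒ] and [ʃ] before a front vowel, yielding [ʃ] there.
From [pɔvosu] the stem 'stone' is /pɔvos/; before a front vowel this yields [pɔvoʃe].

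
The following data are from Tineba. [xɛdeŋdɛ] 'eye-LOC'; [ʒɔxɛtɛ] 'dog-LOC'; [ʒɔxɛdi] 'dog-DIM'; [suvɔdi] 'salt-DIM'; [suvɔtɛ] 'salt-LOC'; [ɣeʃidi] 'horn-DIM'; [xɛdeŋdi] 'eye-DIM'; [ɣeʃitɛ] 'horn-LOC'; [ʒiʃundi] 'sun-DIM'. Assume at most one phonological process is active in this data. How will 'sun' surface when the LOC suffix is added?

[ʒiʃundɛ]

The LOC morpheme has two allomorphs, [-dɛ] and [-tɛ].
By contrast the DIM suffix keeps its initial [d] throughout — that segment must be underlying.
So the underlying form is /-tɛ/, and voiceless stops become voiced after a nasal.
After 'sun', which ends in a nasal, the suffix surfaces as [-dɛ], giving [ʒiʃundɛ].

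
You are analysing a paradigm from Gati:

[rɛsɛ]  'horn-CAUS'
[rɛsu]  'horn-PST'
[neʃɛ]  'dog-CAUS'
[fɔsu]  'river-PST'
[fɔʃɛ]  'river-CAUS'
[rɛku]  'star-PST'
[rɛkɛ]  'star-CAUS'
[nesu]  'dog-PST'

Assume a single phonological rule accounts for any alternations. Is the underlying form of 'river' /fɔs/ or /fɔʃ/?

In [fɔsu] and [fɔʃɛ] the final segment of 'river' alternates: [s] ~ [ʃ].
The stem 'horn' ([rɛsu], [rɛsɛ]) shows [s] unchanged in both environments, so [s] cannot be basic with [ʃ] derived before the CAUS suffix.
Therefore /ʃ/ is basic and [s] is derived by depalatalization (palato-alveolar /ʃ/ becomes [s] when no front vowel follows).

/fɔʃ/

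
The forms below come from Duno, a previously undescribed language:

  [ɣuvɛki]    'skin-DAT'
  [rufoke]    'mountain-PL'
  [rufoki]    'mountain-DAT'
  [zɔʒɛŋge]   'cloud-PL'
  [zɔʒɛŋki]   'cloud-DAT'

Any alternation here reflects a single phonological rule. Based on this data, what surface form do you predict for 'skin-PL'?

[ɣuvɛke]

The PL suffix surfaces as [-ge] and [-ke], depending on the final segment of the stem.
By contrast the DAT suffix keeps its initial [k] throughout — that segment must be underlying.
So the underlying form is /-ge/, and voiced stops become voiceless after a vowel.
After 'skin', which ends in a vowel, the suffix surfaces as [-ke], giving [ɣuvɛke].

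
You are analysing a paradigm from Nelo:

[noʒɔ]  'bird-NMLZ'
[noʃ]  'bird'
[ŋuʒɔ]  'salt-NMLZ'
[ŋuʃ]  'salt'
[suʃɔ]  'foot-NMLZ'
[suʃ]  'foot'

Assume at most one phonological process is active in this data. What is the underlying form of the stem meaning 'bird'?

The stem for 'bird' ends in [ʒ] in [noʒɔ] but [ʃ] in [noʃ].
If /ʃ/ were underlying and a rule turned it into [ʒ] before the NMLZ suffix, 'foot' would also alternate; but it has [ʃ] in both [suʃɔ] and [suʃ].
Therefore /ʒ/ is basic and [ʃ] is derived by word-final obstruent devoicing (voiced obstruents become voiceless word-finally).
So 'bird' = /noʒ/.

/noʒ/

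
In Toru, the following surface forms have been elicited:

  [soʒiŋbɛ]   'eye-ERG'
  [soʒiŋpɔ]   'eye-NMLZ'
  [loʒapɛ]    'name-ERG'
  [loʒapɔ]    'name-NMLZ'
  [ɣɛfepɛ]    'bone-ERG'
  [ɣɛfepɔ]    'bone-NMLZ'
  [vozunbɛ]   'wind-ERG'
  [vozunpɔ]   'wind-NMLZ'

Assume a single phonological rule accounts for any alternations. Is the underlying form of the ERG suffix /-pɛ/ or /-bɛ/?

/-bɛ/

The ERG suffix surfaces as [-bɛ] and [-pɛ], depending on the final segment of the stem.
The NMLZ suffix, which begins with [p], is invariant after every stem; so [p] is not altered by any rule here.
So the underlying form is /-bɛ/, and voiced stops become voiceless after a vowel.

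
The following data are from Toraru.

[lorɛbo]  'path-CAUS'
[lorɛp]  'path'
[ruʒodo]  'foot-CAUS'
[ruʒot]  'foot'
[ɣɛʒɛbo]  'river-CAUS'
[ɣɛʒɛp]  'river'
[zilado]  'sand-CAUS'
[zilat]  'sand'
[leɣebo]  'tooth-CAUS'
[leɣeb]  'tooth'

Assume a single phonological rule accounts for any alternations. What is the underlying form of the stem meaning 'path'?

/lorɛp/

The stem for 'path' ends in [b] in [lorɛbo] but [p] in [lorɛp].
If /b/ were underlying and a rule turned it into [p] in isolation, 'tooth' would also alternate; but it has [b] in both [leɣebo] and [leɣeb].
Therefore /p/ is basic and [b] is derived by intervocalic voicing (voiceless stops become voiced between vowels).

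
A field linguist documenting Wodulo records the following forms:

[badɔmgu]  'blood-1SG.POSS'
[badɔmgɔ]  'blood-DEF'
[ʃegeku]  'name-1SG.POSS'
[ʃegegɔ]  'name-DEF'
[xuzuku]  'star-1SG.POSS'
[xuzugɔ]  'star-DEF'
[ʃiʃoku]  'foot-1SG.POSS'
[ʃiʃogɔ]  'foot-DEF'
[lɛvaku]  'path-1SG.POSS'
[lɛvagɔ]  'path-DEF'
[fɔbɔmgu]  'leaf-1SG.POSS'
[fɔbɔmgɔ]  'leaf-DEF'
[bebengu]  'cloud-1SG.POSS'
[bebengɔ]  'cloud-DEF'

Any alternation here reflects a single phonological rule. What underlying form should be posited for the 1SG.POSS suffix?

The 1SG.POSS suffix surfaces as [-gu] and [-ku], depending on the final segment of the stem.
By contrast the DEF suffix keeps its initial [g] throughout — that segment must be underlying.
The 1SG.POSS suffix is therefore /-ku/ underlyingly, with post-nasal voicing: voiceless stops become voiced after a nasal.

/-ku/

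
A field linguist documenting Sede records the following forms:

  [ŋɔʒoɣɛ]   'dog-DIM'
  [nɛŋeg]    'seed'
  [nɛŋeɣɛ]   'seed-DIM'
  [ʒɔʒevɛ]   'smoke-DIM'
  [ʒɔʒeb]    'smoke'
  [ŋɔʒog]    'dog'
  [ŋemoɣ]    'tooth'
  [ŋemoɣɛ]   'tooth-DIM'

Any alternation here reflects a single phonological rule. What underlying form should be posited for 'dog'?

In [ŋɔʒoɣɛ] and [ŋɔʒog] the final segment of 'dog' alternates: [ɣ] ~ [g].
If /ɣ/ were underlying and a rule turned it into [g] in isolation, 'tooth' would also alternate; but it has [ɣ] in both [ŋemoɣɛ] and [ŋemoɣ].
The underlying segment must be /g/; voiced stops become fricatives between vowels, yielding [ɣ] there.

/ŋɔʒog/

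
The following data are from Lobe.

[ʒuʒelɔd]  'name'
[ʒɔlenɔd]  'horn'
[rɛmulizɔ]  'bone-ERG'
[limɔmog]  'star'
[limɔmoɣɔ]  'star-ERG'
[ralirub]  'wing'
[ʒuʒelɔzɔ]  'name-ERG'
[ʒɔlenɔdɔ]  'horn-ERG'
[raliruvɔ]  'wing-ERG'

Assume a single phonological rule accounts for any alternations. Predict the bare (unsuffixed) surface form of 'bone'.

[rɛmulid]

The root 'name' surfaces as [ʒuʒelɔd] and [ʒuʒelɔzɔ], with a stem-final [d] ~ [z] alternation.
The stem 'horn' ([ʒɔlenɔd], [ʒɔlenɔdɔ]) shows [d] unchanged in both environments, so [d] cannot be basic with [z] derived before the ERG suffix.
The underlying segment must be /z/; voiced fricatives become stops word-finally, yielding [d] there.
The one attested form of 'bone', [rɛmulizɔ], shows underlying /rɛmuliz/. Applying the same rule word-finally gives [rɛmulid].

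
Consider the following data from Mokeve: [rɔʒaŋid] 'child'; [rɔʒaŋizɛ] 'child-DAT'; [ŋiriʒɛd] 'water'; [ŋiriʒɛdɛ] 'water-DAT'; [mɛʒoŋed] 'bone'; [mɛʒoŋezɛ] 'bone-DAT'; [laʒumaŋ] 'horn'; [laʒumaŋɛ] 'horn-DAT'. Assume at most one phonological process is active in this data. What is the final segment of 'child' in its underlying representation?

The stem for 'child' ends in [d] in [rɔʒaŋid] but [z] in [rɔʒaŋizɛ].
But 'water' keeps [d] in both environments ([ŋiriʒɛd], [ŋiriʒɛdɛ]), so there is no rule changing /d/ to [z] before the DAT suffix.
The alternation reflects word-final hardening: voiced fricatives become stops word-finally. /z/ is underlying.

/z/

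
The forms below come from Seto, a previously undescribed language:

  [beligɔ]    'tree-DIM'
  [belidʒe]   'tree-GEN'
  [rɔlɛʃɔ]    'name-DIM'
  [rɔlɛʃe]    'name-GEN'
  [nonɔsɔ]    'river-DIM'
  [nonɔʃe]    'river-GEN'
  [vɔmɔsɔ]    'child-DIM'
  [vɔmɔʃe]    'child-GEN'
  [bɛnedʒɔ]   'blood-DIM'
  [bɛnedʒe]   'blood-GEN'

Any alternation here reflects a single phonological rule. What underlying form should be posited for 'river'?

'river' shows [s] ~ [ʃ] at the end of the stem ([nonɔsɔ] vs [nonɔʃe]).
If /ʃ/ were underlying and a rule turned it into [s] before the DIM suffix, 'name' would also alternate; but it has [ʃ] in both [rɔlɛʃɔ] and [rɔlɛʃe].
Therefore /s/ is basic and [ʃ] is derived by palatalization before a front vowel (/g/ and /s/ become palato-alveolar [dʒ] and [ʃ] before a front vowel).
So 'river' = /nonɔs/.

/nonɔs/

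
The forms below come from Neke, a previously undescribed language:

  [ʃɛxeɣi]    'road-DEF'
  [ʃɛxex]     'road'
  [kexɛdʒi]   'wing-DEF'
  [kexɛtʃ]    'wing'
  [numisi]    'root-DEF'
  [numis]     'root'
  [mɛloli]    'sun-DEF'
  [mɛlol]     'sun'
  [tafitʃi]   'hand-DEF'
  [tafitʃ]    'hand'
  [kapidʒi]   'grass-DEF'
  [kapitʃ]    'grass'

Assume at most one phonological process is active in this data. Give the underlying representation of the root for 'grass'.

'grass' shows [dʒ] ~ [tʃ] at the end of the stem ([kapidʒi] vs [kapitʃ]).
The stem 'hand' ([tafitʃi], [tafitʃ]) shows [tʃ] unchanged in both environments, so [tʃ] cannot be basic with [dʒ] derived before the DEF suffix.
The alternation reflects word-final obstruent devoicing: voiced obstruents become voiceless word-finally. /dʒ/ is underlying.

/kapidʒ/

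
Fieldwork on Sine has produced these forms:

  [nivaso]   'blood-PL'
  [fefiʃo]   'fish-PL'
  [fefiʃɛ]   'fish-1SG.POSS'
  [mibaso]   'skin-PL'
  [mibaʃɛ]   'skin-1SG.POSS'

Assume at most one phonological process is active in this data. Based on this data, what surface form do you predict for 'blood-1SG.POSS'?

[nivaʃɛ]

The stem for 'skin' ends in [s] in [mibaso] but [ʃ] in [mibaʃɛ].
Compare 'fish', with invariant [ʃ] in [fefiʃo] and [fefiʃɛ]: an analysis with underlying /ʃ/ and a rule producing [s] before the PL suffix would wrongly predict alternation here too.
The alternation reflects palatalization before a front vowel: /s/ becomes palato-alveolar [ʃ] before a front vowel. /s/ is underlying.
From [nivaso] the stem 'blood' is /nivas/; before a front vowel this yields [nivaʃɛ].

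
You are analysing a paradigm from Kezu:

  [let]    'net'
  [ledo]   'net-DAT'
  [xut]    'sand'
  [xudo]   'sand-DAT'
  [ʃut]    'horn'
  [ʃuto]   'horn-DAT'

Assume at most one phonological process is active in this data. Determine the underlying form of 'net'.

The stem for 'net' ends in [t] in [let] but [d] in [ledo].
Compare 'horn', with invariant [t] in [ʃut] and [ʃuto]: an analysis with underlying /t/ and a rule producing [d] before the DAT suffix would wrongly predict alternation here too.
So /d/ is underlying, and a rule of word-final obstruent devoicing — voiced obstruents become voiceless word-finally — gives [t].

/led/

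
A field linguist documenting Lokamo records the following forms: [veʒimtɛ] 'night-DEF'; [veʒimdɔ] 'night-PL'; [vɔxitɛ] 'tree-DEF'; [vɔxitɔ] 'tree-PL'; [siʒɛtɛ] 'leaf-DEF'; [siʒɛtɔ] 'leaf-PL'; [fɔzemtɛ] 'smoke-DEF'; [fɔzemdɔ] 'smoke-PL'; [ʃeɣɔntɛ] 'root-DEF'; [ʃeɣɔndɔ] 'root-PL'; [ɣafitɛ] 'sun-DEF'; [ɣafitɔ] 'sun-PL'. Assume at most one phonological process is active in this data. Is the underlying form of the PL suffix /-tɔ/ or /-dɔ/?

The PL suffix surfaces as [-dɔ] and [-tɔ], depending on the final segment of the stem.
By contrast the DEF suffix keeps its initial [t] throughout — that segment must be underlying.
So the underlying form is /-dɔ/, and voiced stops become voiceless after a vowel.

/-dɔ/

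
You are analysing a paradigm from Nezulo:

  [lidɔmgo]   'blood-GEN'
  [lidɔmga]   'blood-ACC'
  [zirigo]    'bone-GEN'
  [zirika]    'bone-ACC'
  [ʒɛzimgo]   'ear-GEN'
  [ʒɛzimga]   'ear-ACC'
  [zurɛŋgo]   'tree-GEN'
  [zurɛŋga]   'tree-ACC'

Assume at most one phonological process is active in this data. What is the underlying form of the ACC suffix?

The ACC morpheme has two allomorphs, [-ga] and [-ka].
The GEN suffix, which begins with [g], is invariant after every stem; so [g] is not altered by any rule here.
So the underlying form is /-ka/, and voiceless stops become voiced after a nasal.

/-ka/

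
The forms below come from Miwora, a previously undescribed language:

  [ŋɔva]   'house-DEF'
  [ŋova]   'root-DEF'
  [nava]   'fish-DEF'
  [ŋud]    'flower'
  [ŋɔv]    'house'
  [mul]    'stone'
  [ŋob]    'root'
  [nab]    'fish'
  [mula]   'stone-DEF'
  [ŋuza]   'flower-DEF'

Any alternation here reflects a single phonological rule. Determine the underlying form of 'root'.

The root 'root' surfaces as [ŋova] and [ŋob], with a stem-final [v] ~ [b] alternation.
Compare 'house', with invariant [v] in [ŋɔva] and [ŋɔv]: an analysis with underlying /v/ and a rule producing [b] in isolation would wrongly predict alternation here too.
Therefore /b/ is basic and [v] is derived by intervocalic spirantization (voiced stops become fricatives between vowels).
The underlying form of 'root' is therefore /ŋob/.

/ŋob/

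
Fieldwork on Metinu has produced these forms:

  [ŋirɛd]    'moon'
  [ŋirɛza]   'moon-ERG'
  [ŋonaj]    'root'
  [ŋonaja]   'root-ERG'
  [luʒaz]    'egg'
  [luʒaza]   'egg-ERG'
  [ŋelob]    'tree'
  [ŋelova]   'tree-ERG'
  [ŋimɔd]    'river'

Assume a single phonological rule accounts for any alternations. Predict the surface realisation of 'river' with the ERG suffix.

[ŋimɔza]

In [ŋirɛd] and [ŋirɛza] the final segment of 'moon' alternates: [d] ~ [z].
But 'egg' keeps [z] in both environments ([luʒaz], [luʒaza]), so there is no rule changing /z/ to [d] in isolation.
The underlying segment must be /d/; voiced stops become fricatives between vowels, yielding [z] there.
From [ŋimɔd] the stem 'river' is /ŋimɔd/; between vowels this yields [ŋimɔza].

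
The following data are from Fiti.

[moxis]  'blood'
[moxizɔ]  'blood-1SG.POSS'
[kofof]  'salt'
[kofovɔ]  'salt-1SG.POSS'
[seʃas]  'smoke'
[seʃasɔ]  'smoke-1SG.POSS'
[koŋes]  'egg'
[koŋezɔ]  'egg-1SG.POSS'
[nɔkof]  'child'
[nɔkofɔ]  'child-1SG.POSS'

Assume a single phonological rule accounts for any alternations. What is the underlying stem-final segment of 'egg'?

The root 'egg' surfaces as [koŋes] and [koŋezɔ], with a stem-final [s] ~ [z] alternation.
If /s/ were underlying and a rule turned it into [z] before the 1SG.POSS suffix, 'smoke' would also alternate; but it has [s] in both [seʃas] and [seʃasɔ].
Therefore /z/ is basic and [s] is derived by word-final obstruent devoicing (voiced obstruents become voiceless word-finally).

/z/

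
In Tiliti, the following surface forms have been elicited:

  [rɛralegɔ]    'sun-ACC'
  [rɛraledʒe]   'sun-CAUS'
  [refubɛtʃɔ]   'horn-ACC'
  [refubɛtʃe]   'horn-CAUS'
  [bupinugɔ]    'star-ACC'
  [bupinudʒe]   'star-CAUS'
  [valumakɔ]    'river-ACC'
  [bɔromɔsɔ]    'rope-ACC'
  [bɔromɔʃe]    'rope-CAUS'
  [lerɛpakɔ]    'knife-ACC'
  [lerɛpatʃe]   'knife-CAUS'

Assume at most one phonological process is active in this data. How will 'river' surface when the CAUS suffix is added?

The stem for 'knife' ends in [k] in [lerɛpakɔ] but [tʃ] in [lerɛpatʃe].
Compare 'horn', with invariant [tʃ] in [refubɛtʃɔ] and [refubɛtʃe]: an analysis with underlying /tʃ/ and a rule producing [k] before the ACC suffix would wrongly predict alternation here too.
So /k/ is underlying, and a rule of palatalization before a front vowel — /k/, /g/ and /s/ become palato-alveolar [tʃ], [dʒ] and [ʃ] before a front vowel — gives [tʃ].
The one attested form of 'river', [valumakɔ], shows underlying /valumak/. Applying the same rule before a front vowel gives [valumatʃe].

[valumatʃe]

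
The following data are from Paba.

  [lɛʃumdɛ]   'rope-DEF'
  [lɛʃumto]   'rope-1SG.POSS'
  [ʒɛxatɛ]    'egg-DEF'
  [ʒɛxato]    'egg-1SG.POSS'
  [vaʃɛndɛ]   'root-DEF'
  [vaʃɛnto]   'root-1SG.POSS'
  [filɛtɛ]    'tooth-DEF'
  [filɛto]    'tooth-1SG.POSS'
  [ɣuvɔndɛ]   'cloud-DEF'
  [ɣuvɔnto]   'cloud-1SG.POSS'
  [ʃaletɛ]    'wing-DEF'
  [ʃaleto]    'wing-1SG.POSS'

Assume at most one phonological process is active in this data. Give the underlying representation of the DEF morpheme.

The DEF morpheme has two allomorphs, [-dɛ] and [-tɛ].
By contrast the 1SG.POSS suffix keeps its initial [t] throughout — that segment must be underlying.
So the underlying form is /-dɛ/, and voiced stops become voiceless after a vowel.

/-dɛ/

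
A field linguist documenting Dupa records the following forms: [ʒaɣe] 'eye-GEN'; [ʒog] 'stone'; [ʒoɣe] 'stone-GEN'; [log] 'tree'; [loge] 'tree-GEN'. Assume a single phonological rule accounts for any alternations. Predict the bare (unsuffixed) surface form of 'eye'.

The root 'stone' surfaces as [ʒog] and [ʒoɣe], with a stem-final [g] ~ [ɣ] alternation.
If /g/ were underlying and a rule turned it into [ɣ] before the GEN suffix, 'tree' would also alternate; but it has [g] in both [log] and [loge].
So /ɣ/ is underlying, and a rule of word-final hardening — voiced fricatives become stops word-finally — gives [g].
From [ʒaɣe] the stem 'eye' is /ʒaɣ/; word-finally this yields [ʒag].

[ʒag]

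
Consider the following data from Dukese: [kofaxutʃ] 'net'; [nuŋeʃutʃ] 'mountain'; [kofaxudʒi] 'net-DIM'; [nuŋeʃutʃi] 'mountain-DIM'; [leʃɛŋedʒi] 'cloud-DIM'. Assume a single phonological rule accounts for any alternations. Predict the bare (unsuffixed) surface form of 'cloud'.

[leʃɛŋetʃ]

In [kofaxutʃ] and [kofaxudʒi] the final segment of 'net' alternates: [tʃ] ~ [dʒ].
Compare 'mountain', with invariant [tʃ] in [nuŋeʃutʃ] and [nuŋeʃutʃi]: an analysis with underlying /tʃ/ and a rule producing [dʒ] before the DIM suffix would wrongly predict alternation here too.
The underlying segment must be /dʒ/; voiced obstruents become voiceless word-finally, yielding [tʃ] there.
The one attested form of 'cloud', [leʃɛŋedʒi], shows underlying /leʃɛŋedʒ/. Applying the same rule word-finally gives [leʃɛŋetʃ].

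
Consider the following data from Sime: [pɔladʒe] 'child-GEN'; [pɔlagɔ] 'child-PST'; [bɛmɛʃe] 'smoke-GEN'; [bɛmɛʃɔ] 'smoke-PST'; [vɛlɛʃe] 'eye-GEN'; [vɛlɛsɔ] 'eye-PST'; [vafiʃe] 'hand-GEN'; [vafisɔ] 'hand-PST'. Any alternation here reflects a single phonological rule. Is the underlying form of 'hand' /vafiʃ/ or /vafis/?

/vafis/

'hand' shows [ʃ] ~ [s] at the end of the stem ([vafiʃe] vs [vafisɔ]).
If /ʃ/ were underlying and a rule turned it into [s] before the PST suffix, 'smoke' would also alternate; but it has [ʃ] in both [bɛmɛʃe] and [bɛmɛʃɔ].
So /s/ is underlying, and a rule of palatalization before a front vowel — /g/ and /s/ become palato-alveolar [dʒ] and [ʃ] before a front vowel — gives [ʃ].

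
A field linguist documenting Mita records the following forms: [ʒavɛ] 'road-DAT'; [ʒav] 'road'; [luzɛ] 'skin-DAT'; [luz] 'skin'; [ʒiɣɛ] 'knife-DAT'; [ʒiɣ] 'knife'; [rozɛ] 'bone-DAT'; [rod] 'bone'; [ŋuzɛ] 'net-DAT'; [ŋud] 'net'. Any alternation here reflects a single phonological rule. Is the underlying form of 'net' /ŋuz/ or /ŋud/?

/ŋud/

The stem for 'net' ends in [z] in [ŋuzɛ] but [d] in [ŋud].
The stem 'skin' ([luzɛ], [luz]) shows [z] unchanged in both environments, so [z] cannot be basic with [d] derived in isolation.
The alternation reflects intervocalic spirantization: voiced stops become fricatives between vowels. /d/ is underlying.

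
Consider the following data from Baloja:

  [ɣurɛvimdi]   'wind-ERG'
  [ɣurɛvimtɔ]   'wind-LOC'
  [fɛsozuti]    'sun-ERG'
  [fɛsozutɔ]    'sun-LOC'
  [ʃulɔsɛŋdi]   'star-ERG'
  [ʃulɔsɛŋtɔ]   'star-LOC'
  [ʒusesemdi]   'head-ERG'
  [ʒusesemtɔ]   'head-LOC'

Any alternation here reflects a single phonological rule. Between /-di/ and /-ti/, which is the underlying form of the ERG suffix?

/-di/

The ERG suffix surfaces as [-di] and [-ti], depending on the final segment of the stem.
By contrast the LOC suffix keeps its initial [t] throughout — that segment must be underlying.
So the underlying form is /-di/, and voiced stops become voiceless after a vowel.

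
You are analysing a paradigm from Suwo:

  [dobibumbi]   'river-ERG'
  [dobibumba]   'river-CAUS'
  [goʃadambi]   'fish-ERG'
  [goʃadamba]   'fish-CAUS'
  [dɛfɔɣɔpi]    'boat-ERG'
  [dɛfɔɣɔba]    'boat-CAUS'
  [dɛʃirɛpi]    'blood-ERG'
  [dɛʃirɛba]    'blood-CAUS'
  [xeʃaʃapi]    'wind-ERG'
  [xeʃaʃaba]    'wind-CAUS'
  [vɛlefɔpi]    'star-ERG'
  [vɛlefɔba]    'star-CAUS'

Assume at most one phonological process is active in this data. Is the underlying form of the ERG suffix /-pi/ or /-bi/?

/-pi/

The ERG suffix surfaces as [-bi] and [-pi], depending on the final segment of the stem.
By contrast the CAUS suffix keeps its initial [b] throughout — that segment must be underlying.
So the underlying form is /-pi/, and voiceless stops become voiced after a nasal.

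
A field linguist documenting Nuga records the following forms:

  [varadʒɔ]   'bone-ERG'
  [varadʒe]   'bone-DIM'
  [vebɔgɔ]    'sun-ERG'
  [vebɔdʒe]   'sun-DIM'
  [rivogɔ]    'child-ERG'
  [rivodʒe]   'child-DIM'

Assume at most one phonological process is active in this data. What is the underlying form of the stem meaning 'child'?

/rivog/

'child' shows [g] ~ [dʒ] at the end of the stem ([rivogɔ] vs [rivodʒe]).
But 'bone' keeps [dʒ] in both environments ([varadʒɔ], [varadʒe]), so there is no rule changing /dʒ/ to [g] before the ERG suffix.
The underlying segment must be /g/; /g/ becomes palato-alveolar [dʒ] before a front vowel, yielding [dʒ] there.
So 'child' = /rivog/.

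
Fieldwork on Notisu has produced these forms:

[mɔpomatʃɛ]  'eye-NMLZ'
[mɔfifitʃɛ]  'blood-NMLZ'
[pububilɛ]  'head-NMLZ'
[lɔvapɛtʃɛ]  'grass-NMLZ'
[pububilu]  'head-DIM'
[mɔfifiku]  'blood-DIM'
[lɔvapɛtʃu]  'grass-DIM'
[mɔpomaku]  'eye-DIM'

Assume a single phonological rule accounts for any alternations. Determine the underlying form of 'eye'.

'eye' shows [tʃ] ~ [k] at the end of the stem ([mɔpomatʃɛ] vs [mɔpomaku]).
The stem 'grass' ([lɔvapɛtʃɛ], [lɔvapɛtʃu]) shows [tʃ] unchanged in both environments, so [tʃ] cannot be basic with [k] derived before the DIM suffix.
Therefore /k/ is basic and [tʃ] is derived by palatalization before a front vowel (/k/ becomes palato-alveolar [tʃ] before a front vowel).
Hence 'eye' is /mɔpomak/ underlyingly.

/mɔpomak/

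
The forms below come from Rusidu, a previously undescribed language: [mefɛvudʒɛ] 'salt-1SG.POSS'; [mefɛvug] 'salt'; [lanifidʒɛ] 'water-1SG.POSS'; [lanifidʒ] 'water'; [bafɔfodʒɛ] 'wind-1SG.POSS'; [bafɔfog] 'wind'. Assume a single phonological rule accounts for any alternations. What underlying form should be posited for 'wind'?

/bafɔfog/

The stem for 'wind' ends in [dʒ] in [bafɔfodʒɛ] but [g] in [bafɔfog].
The stem 'water' ([lanifidʒɛ], [lanifidʒ]) shows [dʒ] unchanged in both environments, so [dʒ] cannot be basic with [g] derived in isolation.
The underlying segment must be /g/; /g/ becomes palato-alveolar [dʒ] before a front vowel, yielding [dʒ] there.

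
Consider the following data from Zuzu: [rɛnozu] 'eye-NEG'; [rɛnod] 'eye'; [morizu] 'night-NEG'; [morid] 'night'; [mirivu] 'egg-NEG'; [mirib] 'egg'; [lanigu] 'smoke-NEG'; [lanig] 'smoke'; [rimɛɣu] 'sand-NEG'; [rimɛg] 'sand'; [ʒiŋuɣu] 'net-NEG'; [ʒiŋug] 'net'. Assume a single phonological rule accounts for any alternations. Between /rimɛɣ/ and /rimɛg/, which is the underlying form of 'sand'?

/rimɛɣ/

The stem for 'sand' ends in [ɣ] in [rimɛɣu] but [g] in [rimɛg].
But 'smoke' keeps [g] in both environments ([lanigu], [lanig]), so there is no rule changing /g/ to [ɣ] before the NEG suffix.
Therefore /ɣ/ is basic and [g] is derived by word-final hardening (voiced fricatives become stops word-finally).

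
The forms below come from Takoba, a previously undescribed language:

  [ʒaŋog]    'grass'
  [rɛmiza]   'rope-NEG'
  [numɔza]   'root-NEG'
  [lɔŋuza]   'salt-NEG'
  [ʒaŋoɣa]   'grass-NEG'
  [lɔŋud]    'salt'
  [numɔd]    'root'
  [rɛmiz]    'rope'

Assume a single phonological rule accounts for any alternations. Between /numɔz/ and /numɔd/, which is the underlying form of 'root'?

The stem for 'root' ends in [d] in [numɔd] but [z] in [numɔza].
If /z/ were underlying and a rule turned it into [d] in isolation, 'rope' would also alternate; but it has [z] in both [rɛmiz] and [rɛmiza].
Therefore /d/ is basic and [z] is derived by intervocalic spirantization (voiced stops become fricatives between vowels).

/numɔd/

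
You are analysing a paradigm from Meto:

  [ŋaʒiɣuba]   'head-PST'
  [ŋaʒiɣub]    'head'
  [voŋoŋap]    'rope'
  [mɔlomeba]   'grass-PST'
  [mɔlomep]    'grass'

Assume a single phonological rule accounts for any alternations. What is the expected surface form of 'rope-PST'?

[voŋoŋaba]

'grass' shows [b] ~ [p] at the end of the stem ([mɔlomeba] vs [mɔlomep]).
If /b/ were underlying and a rule turned it into [p] in isolation, 'head' would also alternate; but it has [b] in both [ŋaʒiɣuba] and [ŋaʒiɣub].
Therefore /p/ is basic and [b] is derived by intervocalic voicing (voiceless stops become voiced between vowels).
From [voŋoŋap] the stem 'rope' is /voŋoŋap/; between vowels this yields [voŋoŋaba].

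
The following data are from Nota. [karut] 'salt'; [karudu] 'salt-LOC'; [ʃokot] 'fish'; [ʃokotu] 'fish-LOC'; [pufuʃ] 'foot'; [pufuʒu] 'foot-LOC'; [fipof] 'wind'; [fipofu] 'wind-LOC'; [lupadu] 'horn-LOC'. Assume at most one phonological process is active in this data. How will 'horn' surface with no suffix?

[lupat]

'salt' shows [t] ~ [d] at the end of the stem ([karut] vs [karudu]).
But 'fish' keeps [t] in both environments ([ʃokot], [ʃokotu]), so there is no rule changing /t/ to [d] before the LOC suffix.
The alternation reflects word-final obstruent devoicing: voiced obstruents become voiceless word-finally. /d/ is underlying.
The one attested form of 'horn', [lupadu], shows underlying /lupad/. Applying the same rule word-finally gives [lupat].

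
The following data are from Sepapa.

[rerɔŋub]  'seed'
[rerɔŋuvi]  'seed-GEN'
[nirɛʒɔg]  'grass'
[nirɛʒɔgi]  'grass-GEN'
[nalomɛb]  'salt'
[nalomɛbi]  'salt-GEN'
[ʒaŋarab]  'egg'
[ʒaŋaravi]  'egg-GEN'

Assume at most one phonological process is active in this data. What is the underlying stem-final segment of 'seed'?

The stem for 'seed' ends in [b] in [rerɔŋub] but [v] in [rerɔŋuvi].
The stem 'salt' ([nalomɛb], [nalomɛbi]) shows [b] unchanged in both environments, so [b] cannot be basic with [v] derived before the GEN suffix.
So /v/ is underlying, and a rule of word-final hardening — voiced fricatives become stops word-finally — gives [b].

/v/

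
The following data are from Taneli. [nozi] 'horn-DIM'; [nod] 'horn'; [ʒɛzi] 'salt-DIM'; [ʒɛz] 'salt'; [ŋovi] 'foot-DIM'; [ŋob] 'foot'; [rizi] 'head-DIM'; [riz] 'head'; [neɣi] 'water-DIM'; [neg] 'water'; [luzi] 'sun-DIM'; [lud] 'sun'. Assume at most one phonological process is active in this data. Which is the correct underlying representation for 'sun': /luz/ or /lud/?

/lud/

'sun' shows [z] ~ [d] at the end of the stem ([luzi] vs [lud]).
If /z/ were underlying and a rule turned it into [d] in isolation, 'salt' would also alternate; but it has [z] in both [ʒɛzi] and [ʒɛz].
The alternation reflects intervocalic spirantization: voiced stops become fricatives between vowels. /d/ is underlying.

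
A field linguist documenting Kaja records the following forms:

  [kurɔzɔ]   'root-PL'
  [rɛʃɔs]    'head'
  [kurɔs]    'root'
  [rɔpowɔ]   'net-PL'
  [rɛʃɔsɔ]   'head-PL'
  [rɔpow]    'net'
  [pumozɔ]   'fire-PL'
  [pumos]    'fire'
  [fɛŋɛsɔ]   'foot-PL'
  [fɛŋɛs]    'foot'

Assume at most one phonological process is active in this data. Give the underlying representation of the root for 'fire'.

'fire' shows [s] ~ [z] at the end of the stem ([pumos] vs [pumozɔ]).
The stem 'head' ([rɛʃɔs], [rɛʃɔsɔ]) shows [s] unchanged in both environments, so [s] cannot be basic with [z] derived before the PL suffix.
Therefore /z/ is basic and [s] is derived by word-final obstruent devoicing (voiced obstruents become voiceless word-finally).

/pumoz/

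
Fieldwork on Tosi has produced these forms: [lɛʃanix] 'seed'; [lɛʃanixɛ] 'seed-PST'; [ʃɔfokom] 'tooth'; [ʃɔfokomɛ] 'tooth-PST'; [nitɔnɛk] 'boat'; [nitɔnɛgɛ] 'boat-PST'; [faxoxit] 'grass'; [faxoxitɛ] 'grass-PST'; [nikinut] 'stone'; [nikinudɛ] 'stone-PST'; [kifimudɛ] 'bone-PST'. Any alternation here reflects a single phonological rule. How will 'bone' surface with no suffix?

'stone' shows [t] ~ [d] at the end of the stem ([nikinut] vs [nikinudɛ]).
If /t/ were underlying and a rule turned it into [d] before the PST suffix, 'grass' would also alternate; but it has [t] in both [faxoxit] and [faxoxitɛ].
Therefore /d/ is basic and [t] is derived by word-final obstruent devoicing (voiced obstruents become voiceless word-finally).
From [kifimudɛ] the stem 'bone' is /kifimud/; word-finally this yields [kifimut].

[kifimut]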